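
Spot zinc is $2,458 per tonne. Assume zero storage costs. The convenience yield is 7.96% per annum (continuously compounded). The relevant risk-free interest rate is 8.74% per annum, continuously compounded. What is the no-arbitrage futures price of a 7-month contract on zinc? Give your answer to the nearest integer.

Net carry = r + u − y = 0.0874 + 0.0000 − 0.0796 = 0.0078
F = S·e^((r+u−y)T) = 2458 · e^(0.0078 × 7/12) = 2458 · e^0.004550
= 2458 × 1.004560 = $2,469 per tonne

$2,469 per tonne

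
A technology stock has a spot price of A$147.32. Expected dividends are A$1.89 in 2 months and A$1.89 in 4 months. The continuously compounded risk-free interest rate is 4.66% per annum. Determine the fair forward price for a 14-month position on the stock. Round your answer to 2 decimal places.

PV(dividends) I = 1.89·e^(−0.0466·2/12) + 1.89·e^(−0.0466·4/12)
I = 1.8754 + 1.8609 = 3.7363
F = (S − I)·e^(rT) = (147.32 − 3.7363) · e^(0.0466·14/12)
= 143.5837 · e^0.054367 = 143.5837 × 1.055872 = A$151.61

A$151.61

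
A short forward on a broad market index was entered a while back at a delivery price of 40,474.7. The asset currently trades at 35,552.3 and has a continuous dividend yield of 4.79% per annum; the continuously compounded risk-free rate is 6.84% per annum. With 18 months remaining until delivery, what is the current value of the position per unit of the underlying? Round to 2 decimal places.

3440.45

Current fair forward for the remaining 18 months: F = S·e^((r − q)·T), (r − q) = 0.0684 − 0.0479 = 0.0205
F = 35552.3 · e^(0.0205 × 18/12) = 35552.3 × 1.03122766 = 36662.5151
Value of long forward = (F − K)·e^(−rT) = (36662.5151 − 40474.7) · e^(−0.0684·18/12)
= -3812.1849 × 0.90248790 = -3440.45
Short position value = −(long value) = 3440.45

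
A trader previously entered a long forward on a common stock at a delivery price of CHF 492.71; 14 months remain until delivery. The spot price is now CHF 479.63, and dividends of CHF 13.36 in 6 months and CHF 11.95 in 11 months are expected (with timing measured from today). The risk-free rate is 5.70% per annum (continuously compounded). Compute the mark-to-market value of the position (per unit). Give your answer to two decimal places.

-CHF 5.71

PV(remaining dividends) I = 13.36·e^(−0.0570·6/12) + 11.95·e^(−0.0570·11/12) = 24.3263
Current forward F = (S − I)·e^(rT) = (479.63 − 24.3263)·e^(0.0570·14/12) = 455.3037 × 1.068761 = 486.6108
Value (long) = (F − K)·e^(−rT) = (486.6108 − 492.71) × 0.935663 = -5.7068
Value = -CHF 5.71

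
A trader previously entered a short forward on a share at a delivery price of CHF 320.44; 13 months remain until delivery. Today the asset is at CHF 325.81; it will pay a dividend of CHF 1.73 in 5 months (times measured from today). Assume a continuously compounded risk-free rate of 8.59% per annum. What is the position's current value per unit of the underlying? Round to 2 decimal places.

-CHF 32.18

PV(remaining dividends) I = 1.73·e^(−0.0859·5/12) = 1.6692
Current forward F = (S − I)·e^(rT) = (325.81 − 1.6692)·e^(0.0859·13/12) = 324.1408 × 1.097526 = 355.7530
Value (long) = (F − K)·e^(−rT) = (355.7530 − 320.44) × 0.911140 = 32.1751
Short position value = −(long value) = -CHF 32.18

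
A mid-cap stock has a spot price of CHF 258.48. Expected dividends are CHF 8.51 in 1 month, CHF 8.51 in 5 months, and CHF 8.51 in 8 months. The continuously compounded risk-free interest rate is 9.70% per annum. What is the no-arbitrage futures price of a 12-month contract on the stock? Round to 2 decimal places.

CHF 257.71

PV(dividends) I = 8.51·e^(−0.0970·1/12) + 8.51·e^(−0.0970·5/12) + 8.51·e^(−0.0970·8/12)
I = 8.4415 + 8.1729 + 7.9771 = 24.5915
F = (S − I)·e^(rT) = (258.48 − 24.5915) · e^(0.0970·12/12)
= 233.8885 · e^0.097000 = 233.8885 × 1.101860 = CHF 257.71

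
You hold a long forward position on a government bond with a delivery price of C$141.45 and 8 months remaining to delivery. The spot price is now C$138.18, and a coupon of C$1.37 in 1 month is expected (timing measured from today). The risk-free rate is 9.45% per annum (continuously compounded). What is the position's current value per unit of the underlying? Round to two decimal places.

PV(remaining coupons) I = 1.37·e^(−0.0945·1/12) = 1.3593
Current forward F = (S − I)·e^(rT) = (138.18 − 1.3593)·e^(0.0945·8/12) = 136.8207 × 1.065027 = 145.7177
Value (long) = (F − K)·e^(−rT) = (145.7177 − 141.45) × 0.938943 = 4.0071
Value = C$4.01

C$4.01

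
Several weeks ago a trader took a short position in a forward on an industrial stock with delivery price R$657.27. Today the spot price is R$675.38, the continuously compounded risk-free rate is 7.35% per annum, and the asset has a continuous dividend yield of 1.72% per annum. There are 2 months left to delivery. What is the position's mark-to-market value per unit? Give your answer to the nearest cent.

-R$24.18

Current fair forward for the remaining 2 months: F = S·e^((r − q)·T), (r − q) = 0.0735 − 0.0172 = 0.0563
F = 675.38 · e^(0.0563 × 2/12) = 675.38 × 1.009427 = 681.7468
Value of long forward = (F − K)·e^(−rT) = (681.7468 − 657.27) · e^(−0.0735·2/12)
= 24.4768 × 0.987825 = 24.18
Short position value = −(long value) = -R$24.18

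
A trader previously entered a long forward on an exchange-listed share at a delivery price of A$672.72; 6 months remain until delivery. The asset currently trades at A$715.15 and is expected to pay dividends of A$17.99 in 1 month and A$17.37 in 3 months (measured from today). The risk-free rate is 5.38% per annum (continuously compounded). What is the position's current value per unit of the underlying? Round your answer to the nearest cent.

A$25.24

PV(remaining dividends) I = 17.99·e^(−0.0538·1/12) + 17.37·e^(−0.0538·3/12) = 35.0475
Current forward F = (S − I)·e^(rT) = (715.15 − 35.0475)·e^(0.0538·6/12) = 680.1025 × 1.027265 = 698.6455
Value (long) = (F − K)·e^(−rT) = (698.6455 − 672.72) × 0.973459 = 25.2374
Value = A$25.24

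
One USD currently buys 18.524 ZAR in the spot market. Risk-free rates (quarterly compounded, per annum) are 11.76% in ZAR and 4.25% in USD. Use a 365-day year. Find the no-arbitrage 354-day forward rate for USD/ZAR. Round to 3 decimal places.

By covered interest parity, F = S · (1+r_ZAR/4)^(4T) / (1+r_USD/4)^(4T)
= 18.524 × 1.118973 / 1.041854 = 18.524 × 1.074021
F = 19.895 ZAR per USD

19.895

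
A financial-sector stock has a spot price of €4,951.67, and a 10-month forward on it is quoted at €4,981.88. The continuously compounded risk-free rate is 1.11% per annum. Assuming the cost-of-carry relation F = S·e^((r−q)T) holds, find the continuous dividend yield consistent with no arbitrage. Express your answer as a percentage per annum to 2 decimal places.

From F = S·e^((r−q)T): (r − q) = ln(F/S)/T
ln(4981.88/4951.67) = ln(1.006101) = 0.006082
(r − q) = 0.006082 / (10/12) = 0.007298
q = r − ln(F/S)/T = 0.0111 − 0.007298 = 0.003802
q = 0.38%

0.38%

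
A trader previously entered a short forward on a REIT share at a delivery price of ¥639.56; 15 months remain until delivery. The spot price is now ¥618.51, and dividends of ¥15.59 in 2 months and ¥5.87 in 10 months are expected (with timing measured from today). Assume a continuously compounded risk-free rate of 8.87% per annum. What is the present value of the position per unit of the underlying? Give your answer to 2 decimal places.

-¥25.26

PV(remaining dividends) I = 15.59·e^(−0.0887·2/12) + 5.87·e^(−0.0887·10/12) = 20.8130
Current forward F = (S − I)·e^(rT) = (618.51 − 20.8130)·e^(0.0887·15/12) = 597.6970 × 1.117255 = 667.7800
Value (long) = (F − K)·e^(−rT) = (667.7800 − 639.56) × 0.895051 = 25.2583
Short position value = −(long value) = -¥25.26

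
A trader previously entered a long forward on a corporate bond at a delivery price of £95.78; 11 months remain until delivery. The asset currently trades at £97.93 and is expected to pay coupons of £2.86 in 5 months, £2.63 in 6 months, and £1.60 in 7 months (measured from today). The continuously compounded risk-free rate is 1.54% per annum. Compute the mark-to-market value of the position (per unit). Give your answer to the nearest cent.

PV(remaining coupons) I = 2.86·e^(−0.0154·5/12) + 2.63·e^(−0.0154·6/12) + 1.60·e^(−0.0154·7/12) = 7.0372
Current forward F = (S − I)·e^(rT) = (97.93 − 7.0372)·e^(0.0154·11/12) = 90.8928 × 1.014217 = 92.1850
Value (long) = (F − K)·e^(−rT) = (92.1850 − 95.78) × 0.985983 = -3.5446
Value = -£3.54

-£3.54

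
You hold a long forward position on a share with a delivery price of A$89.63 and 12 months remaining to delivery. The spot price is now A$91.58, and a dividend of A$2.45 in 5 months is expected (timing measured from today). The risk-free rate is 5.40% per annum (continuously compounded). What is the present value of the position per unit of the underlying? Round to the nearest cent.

A$4.27

PV(remaining dividends) I = 2.45·e^(−0.0540·5/12) = 2.3955
Current forward F = (S − I)·e^(rT) = (91.58 − 2.3955)·e^(0.0540·12/12) = 89.1845 × 1.055485 = 94.1329
Value (long) = (F − K)·e^(−rT) = (94.1329 − 89.63) × 0.947432 = 4.2662
Value = A$4.27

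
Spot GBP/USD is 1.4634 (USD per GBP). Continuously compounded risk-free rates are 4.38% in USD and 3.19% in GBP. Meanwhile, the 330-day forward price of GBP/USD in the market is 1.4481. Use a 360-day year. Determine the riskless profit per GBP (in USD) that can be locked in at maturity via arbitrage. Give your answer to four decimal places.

Fair forward: F* = S·e^(carry·T), with carry = (r_USD − r_GBP) = 0.0438 − 0.0319 = 0.0119
F* = 1.4634 · e^(0.0119 × 330/360) = 1.4634 · e^0.010908 = 1.4634 × 1.010968 = 1.4795
Market 1.4481 < fair 1.4795: forward underpriced → reverse cash-and-carry (short spot, go long the forward).
At maturity, profit = |F_mkt − F*| = |1.4481 − 1.4795| = 0.0314 per GBP (in USD)

0.0314 per GBP (in USD)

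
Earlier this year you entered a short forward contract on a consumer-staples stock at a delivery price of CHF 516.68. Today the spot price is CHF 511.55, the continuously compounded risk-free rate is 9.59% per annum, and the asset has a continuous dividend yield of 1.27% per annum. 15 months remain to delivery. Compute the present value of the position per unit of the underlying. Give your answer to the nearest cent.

-CHF 45.18

Current fair forward for the remaining 15 months: F = S·e^((r − q)·T), (r − q) = 0.0959 − 0.0127 = 0.0832
F = 511.55 · e^(0.0832 × 15/12) = 511.55 × 1.109600 = 567.6159
Value of long forward = (F − K)·e^(−rT) = (567.6159 − 516.68) · e^(−0.0959·15/12)
= 50.9359 × 0.887031 = 45.18
Short position value = −(long value) = -CHF 45.18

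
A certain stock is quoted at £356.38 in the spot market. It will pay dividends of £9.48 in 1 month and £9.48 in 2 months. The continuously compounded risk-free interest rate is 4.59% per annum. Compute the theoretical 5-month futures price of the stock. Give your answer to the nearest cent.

£344.05

PV(dividends) I = 9.48·e^(−0.0459·1/12) + 9.48·e^(−0.0459·2/12)
I = 9.4438 + 9.4078 = 18.8516
F = (S − I)·e^(rT) = (356.38 − 18.8516) · e^(0.0459·5/12)
= 337.5284 · e^0.019125 = 337.5284 × 1.019309 = £344.05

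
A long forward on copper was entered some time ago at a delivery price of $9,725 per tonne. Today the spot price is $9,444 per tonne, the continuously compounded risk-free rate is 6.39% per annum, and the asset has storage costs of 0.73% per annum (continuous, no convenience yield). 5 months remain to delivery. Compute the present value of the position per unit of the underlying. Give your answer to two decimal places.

Current fair forward for the remaining 5 months: F = S·e^((r + u)·T), (r + u) = 0.0639 + 0.0073 = 0.0712
F = 9444 · e^(0.0712 × 5/12) = 9444 × 1.03011111 = 9728.3693
Value of long forward = (F − K)·e^(−rT) = (9728.3693 − 9725) · e^(−0.0639·5/12)
= 3.3693 × 0.97372632 = 3.28

$3.28 per tonne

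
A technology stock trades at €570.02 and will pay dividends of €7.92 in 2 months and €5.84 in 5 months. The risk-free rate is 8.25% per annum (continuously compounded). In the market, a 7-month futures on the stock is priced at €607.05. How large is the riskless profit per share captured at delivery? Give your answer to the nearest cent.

€23.04 per share

PV(dividends) I = 7.92·e^(−0.0825·2/12) + 5.84·e^(−0.0825·5/12) = 13.4545
Fair futures F* = (S − I)·e^(rT) = (570.02 − 13.4545)·e^0.048125 = 556.5655 × 1.049302 = 584.0053
Market €607.05 > fair 584.0053: forward overpriced → cash-and-carry (borrow at r, buy the stock and collect the dividends, short the forward).
Profit at T = |F_mkt − F*| = |607.05 − 584.0053| = €23.04 per share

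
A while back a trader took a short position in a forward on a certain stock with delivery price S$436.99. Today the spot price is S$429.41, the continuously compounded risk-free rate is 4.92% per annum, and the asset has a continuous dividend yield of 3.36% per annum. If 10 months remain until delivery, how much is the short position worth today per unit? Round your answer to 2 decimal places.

S$1.88

Current fair forward for the remaining 10 months: F = S·e^((r − q)·T), (r − q) = 0.0492 − 0.0336 = 0.0156
F = 429.41 · e^(0.0156 × 10/12) = 429.41 × 1.013085 = 435.0288
Value of long forward = (F − K)·e^(−rT) = (435.0288 − 436.99) · e^(−0.0492·10/12)
= -1.9612 × 0.959829 = -1.88
Short position value = −(long value) = S$1.88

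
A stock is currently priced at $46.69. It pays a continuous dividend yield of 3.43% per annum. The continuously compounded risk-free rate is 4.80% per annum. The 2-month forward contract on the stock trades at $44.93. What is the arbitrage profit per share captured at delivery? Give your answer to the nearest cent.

Fair forward: F* = S·e^(carry·T), with carry = (r − q) = 0.0480 − 0.0343 = 0.0137
F* = 46.69 · e^(0.0137 × 2/12) = 46.69 · e^0.002283 = 46.69 × 1.002286 = $46.7967
Market $44.93 < fair $46.7967: forward underpriced → reverse cash-and-carry (short spot, go long the forward).
At maturity, profit = |F_mkt − F*| = |44.93 − 46.7967| = $1.87 per share

$1.87 per share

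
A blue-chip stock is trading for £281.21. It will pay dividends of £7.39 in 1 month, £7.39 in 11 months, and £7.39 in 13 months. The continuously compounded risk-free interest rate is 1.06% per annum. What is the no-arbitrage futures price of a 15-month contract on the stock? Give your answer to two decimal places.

£262.66

PV(dividends) I = 7.39·e^(−0.0106·1/12) + 7.39·e^(−0.0106·11/12) + 7.39·e^(−0.0106·13/12)
I = 7.3835 + 7.3185 + 7.3056 = 22.0076
F = (S − I)·e^(rT) = (281.21 − 22.0076) · e^(0.0106·15/12)
= 259.2024 · e^0.013250 = 259.2024 × 1.013338 = £262.66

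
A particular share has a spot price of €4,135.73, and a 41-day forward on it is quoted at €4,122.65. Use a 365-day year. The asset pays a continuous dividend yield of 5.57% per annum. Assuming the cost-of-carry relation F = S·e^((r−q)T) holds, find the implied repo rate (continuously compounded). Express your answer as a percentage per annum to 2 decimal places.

2.75%

From F = S·e^((r−q)T): (r − q) = ln(F/S)/T
ln(4122.65/4135.73) = ln(0.996837) = -0.003168
(r − q) = -0.003168 / (41/365) = -0.028203
r = ln(F/S)/T + q = -0.028203 + 0.0557 = 0.027497
r = 2.75%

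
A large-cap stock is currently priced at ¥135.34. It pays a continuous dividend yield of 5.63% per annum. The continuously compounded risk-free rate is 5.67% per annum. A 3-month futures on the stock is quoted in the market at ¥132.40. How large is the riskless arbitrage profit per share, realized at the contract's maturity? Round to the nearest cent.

¥2.95 per share

Fair futures: F* = S·e^(carry·T), with carry = (r − q) = 0.0567 − 0.0563 = 0.0004
F* = 135.34 · e^(0.0004 × 3/12) = 135.34 · e^0.000100 = 135.34 × 1.000100 = ¥135.3535
Market ¥132.40 < fair ¥135.3535: forward underpriced → reverse cash-and-carry (short spot, go long the forward).
At maturity, profit = |F_mkt − F*| = |132.40 − 135.3535| = ¥2.95 per share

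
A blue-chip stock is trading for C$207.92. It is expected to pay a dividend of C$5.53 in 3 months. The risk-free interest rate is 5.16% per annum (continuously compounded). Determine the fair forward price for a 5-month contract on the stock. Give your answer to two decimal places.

PV(dividends) I = 5.53·e^(−0.0516·3/12)
I = 5.4591
F = (S − I)·e^(rT) = (207.92 − 5.4591) · e^(0.0516·5/12)
= 202.4609 · e^0.021500 = 202.4609 × 1.021733 = C$206.86

C$206.86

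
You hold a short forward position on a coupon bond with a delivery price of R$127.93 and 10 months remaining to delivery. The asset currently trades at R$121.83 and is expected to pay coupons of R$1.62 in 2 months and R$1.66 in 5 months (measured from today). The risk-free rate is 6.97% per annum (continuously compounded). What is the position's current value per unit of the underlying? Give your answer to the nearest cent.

R$2.09

PV(remaining coupons) I = 1.62·e^(−0.0697·2/12) + 1.66·e^(−0.0697·5/12) = 3.2138
Current forward F = (S − I)·e^(rT) = (121.83 − 3.2138)·e^(0.0697·10/12) = 118.6162 × 1.059803 = 125.7098
Value (long) = (F − K)·e^(−rT) = (125.7098 − 127.93) × 0.943571 = -2.0949
Short position value = −(long value) = R$2.09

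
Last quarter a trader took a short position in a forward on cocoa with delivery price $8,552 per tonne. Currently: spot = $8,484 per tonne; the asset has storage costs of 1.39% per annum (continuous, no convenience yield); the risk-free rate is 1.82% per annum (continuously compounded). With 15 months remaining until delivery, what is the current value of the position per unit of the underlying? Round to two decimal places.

Current fair forward for the remaining 15 months: F = S·e^((r + u)·T), (r + u) = 0.0182 + 0.0139 = 0.0321
F = 8484 · e^(0.0321 × 15/12) = 8484 × 1.04094088 = 8831.3424
Value of long forward = (F − K)·e^(−rT) = (8831.3424 − 8552) · e^(−0.0182·15/12)
= 279.3424 × 0.97750683 = 273.06
Short position value = −(long value) = -$273.06

-$273.06 per tonne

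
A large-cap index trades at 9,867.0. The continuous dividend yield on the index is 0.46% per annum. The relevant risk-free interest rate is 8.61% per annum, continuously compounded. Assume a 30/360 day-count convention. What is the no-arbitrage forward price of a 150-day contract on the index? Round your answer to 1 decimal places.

F = S·e^((r − q)T) = 9867.0 · e^((0.0861 − 0.0046) × 150/360)
= 9867.0 · e^0.033958 = 9867.0 × 1.034541
F = 10,207.8

10,207.8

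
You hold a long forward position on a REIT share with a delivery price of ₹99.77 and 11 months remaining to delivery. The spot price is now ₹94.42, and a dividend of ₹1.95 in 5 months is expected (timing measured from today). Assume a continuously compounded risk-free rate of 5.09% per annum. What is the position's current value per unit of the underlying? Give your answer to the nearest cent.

-₹2.71

PV(remaining dividends) I = 1.95·e^(−0.0509·5/12) = 1.9091
Current forward F = (S − I)·e^(rT) = (94.42 − 1.9091)·e^(0.0509·11/12) = 92.5109 × 1.047764 = 96.9296
Value (long) = (F − K)·e^(−rT) = (96.9296 − 99.77) × 0.954413 = -2.7109
Value = -₹2.71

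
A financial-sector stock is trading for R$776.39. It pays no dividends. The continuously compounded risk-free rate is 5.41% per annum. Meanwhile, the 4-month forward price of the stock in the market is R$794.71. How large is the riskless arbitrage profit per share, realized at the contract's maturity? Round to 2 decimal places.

R$4.19 per share

Fair forward: F* = S·e^(carry·T), with carry = r = 0.0541
F* = 776.39 · e^(0.0541 × 4/12) = 776.39 · e^0.018033 = 776.39 × 1.018197 = R$790.5180
Market R$794.71 > fair R$790.5180: forward overpriced → cash-and-carry (buy spot, short the forward).
At maturity, profit = |F_mkt − F*| = |794.71 − 790.5180| = R$4.19 per share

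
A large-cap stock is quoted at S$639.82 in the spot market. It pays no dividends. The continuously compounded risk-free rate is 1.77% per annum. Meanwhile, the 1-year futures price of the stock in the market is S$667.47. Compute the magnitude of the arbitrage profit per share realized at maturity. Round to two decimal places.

S$16.22 per share

Fair futures: F* = S·e^(carry·T), with carry = r = 0.0177
F* = 639.82 · e^(0.0177 × 1) = 639.82 · e^0.017700 = 639.82 × 1.017858 = S$651.2459
Market S$667.47 > fair S$651.2459: forward overpriced → cash-and-carry (buy spot, short the forward).
At maturity, profit = |F_mkt − F*| = |667.47 − 651.2459| = S$16.22 per share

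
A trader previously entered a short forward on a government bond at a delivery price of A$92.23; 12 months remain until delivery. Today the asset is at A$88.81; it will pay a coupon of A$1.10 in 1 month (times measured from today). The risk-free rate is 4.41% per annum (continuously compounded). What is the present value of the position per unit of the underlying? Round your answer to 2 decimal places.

A$0.54

PV(remaining coupons) I = 1.10·e^(−0.0441·1/12) = 1.0960
Current forward F = (S − I)·e^(rT) = (88.81 − 1.0960)·e^(0.0441·12/12) = 87.7140 × 1.045087 = 91.6688
Value (long) = (F − K)·e^(−rT) = (91.6688 − 92.23) × 0.956858 = -0.5370
Short position value = −(long value) = A$0.54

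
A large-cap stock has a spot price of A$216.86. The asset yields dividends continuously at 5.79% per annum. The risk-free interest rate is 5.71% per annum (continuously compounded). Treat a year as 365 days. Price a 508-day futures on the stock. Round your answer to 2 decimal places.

A$216.62

F = S·e^((r − q)T) = 216.86 · e^((0.0571 − 0.0579) × 508/365)
= 216.86 · e^-0.001113 = 216.86 × 0.998888
F = A$216.62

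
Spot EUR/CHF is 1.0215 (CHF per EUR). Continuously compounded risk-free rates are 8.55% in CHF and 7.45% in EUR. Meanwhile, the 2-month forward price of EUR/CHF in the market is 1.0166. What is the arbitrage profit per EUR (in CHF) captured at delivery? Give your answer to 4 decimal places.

0.0068 per EUR (in CHF)

Fair forward: F* = S·e^(carry·T), with carry = (r_CHF − r_EUR) = 0.0855 − 0.0745 = 0.0110
F* = 1.0215 · e^(0.0110 × 2/12) = 1.0215 · e^0.001833 = 1.0215 × 1.001835 = 1.0234
Market 1.0166 < fair 1.0234: forward underpriced → reverse cash-and-carry (short spot, go long the forward).
At maturity, profit = |F_mkt − F*| = |1.0166 − 1.0234| = 0.0068 per EUR (in CHF)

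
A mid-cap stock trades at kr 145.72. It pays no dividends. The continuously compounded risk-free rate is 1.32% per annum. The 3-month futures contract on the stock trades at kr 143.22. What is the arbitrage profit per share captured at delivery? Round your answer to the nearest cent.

Fair futures: F* = S·e^(carry·T), with carry = r = 0.0132
F* = 145.72 · e^(0.0132 × 3/12) = 145.72 · e^0.003300 = 145.72 × 1.003305 = kr 146.2016
Market kr 143.22 < fair kr 146.2016: forward underpriced → reverse cash-and-carry (short spot, go long the forward).
At maturity, profit = |F_mkt − F*| = |143.22 − 146.2016| = kr 2.98 per share

kr 2.98 per share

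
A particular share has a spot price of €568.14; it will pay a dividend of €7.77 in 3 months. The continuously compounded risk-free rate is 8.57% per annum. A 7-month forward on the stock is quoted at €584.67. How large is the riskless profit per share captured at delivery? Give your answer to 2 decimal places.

€4.60 per share

PV(dividends) I = 7.77·e^(−0.0857·3/12) = 7.6053
Fair forward F* = (S − I)·e^(rT) = (568.14 − 7.6053)·e^0.049992 = 560.5347 × 1.051263 = 589.2694
Market €584.67 < fair 589.2694: forward underpriced → reverse cash-and-carry (short the stock, invest proceeds at r, pay the dividends, go long the forward).
Profit at T = |F_mkt − F*| = |584.67 − 589.2694| = €4.60 per share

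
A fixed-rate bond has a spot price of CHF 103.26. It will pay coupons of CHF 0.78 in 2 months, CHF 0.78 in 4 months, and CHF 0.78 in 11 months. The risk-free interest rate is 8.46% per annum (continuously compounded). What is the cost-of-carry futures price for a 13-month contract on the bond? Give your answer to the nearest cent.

PV(coupons) I = 0.78·e^(−0.0846·2/12) + 0.78·e^(−0.0846·4/12) + 0.78·e^(−0.0846·11/12)
I = 0.7691 + 0.7583 + 0.7218 = 2.2492
F = (S − I)·e^(rT) = (103.26 − 2.2492) · e^(0.0846·13/12)
= 101.0108 · e^0.091650 = 101.0108 × 1.095981 = CHF 110.71

CHF 110.71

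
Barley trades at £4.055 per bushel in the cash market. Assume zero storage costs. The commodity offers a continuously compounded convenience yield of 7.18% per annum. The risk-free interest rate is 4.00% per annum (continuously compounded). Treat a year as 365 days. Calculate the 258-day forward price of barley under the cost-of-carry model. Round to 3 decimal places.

Net carry = r + u − y = 0.0400 + 0.0000 − 0.0718 = -0.0318
F = S·e^((r+u−y)T) = 4.055 · e^(-0.0318 × 258/365) = 4.055 · e^-0.022478
= 4.055 × 0.977773 = £3.965 per bushel

£3.965 per bushel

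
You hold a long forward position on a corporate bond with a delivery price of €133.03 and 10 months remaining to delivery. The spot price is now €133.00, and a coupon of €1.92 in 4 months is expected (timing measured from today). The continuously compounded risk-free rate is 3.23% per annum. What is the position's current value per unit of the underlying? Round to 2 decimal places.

PV(remaining coupons) I = 1.92·e^(−0.0323·4/12) = 1.8994
Current forward F = (S − I)·e^(rT) = (133.00 − 1.8994)·e^(0.0323·10/12) = 131.1006 × 1.027282 = 134.6773
Value (long) = (F − K)·e^(−rT) = (134.6773 − 133.03) × 0.973442 = 1.6036
Value = €1.60

€1.60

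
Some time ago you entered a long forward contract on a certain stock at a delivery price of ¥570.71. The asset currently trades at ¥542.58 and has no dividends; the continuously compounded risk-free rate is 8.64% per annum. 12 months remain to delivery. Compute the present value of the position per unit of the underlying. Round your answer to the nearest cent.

¥19.11

Current fair forward for the remaining 12 months: F = S·e^(r·T), r = 0.0864
F = 542.58 · e^(0.0864 × 12/12) = 542.58 × 1.090242 = 591.5435
Value of long forward = (F − K)·e^(−rT) = (591.5435 − 570.71) · e^(−0.0864·12/12)
= 20.8335 × 0.917227 = 19.11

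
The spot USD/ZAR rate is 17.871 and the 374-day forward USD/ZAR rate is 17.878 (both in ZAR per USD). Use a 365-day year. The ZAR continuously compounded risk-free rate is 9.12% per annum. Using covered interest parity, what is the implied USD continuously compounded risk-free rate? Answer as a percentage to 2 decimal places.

F = S·e^((r_ZAR − r_USD)T) ⇒ r_USD = r_ZAR − ln(F/S)/T
ln(17.878/17.871) = 0.000392; /(374/365) = 0.000383
r_USD = 0.0912 − 0.000383 = 0.090817
r_USD = 9.08%

9.08%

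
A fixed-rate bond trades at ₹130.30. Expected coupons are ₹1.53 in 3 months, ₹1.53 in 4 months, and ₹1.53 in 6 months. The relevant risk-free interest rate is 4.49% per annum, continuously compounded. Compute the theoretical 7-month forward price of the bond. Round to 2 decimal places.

₹129.12

PV(coupons) I = 1.53·e^(−0.0449·3/12) + 1.53·e^(−0.0449·4/12) + 1.53·e^(−0.0449·6/12)
I = 1.5129 + 1.5073 + 1.4960 = 4.5162
F = (S − I)·e^(rT) = (130.30 − 4.5162) · e^(0.0449·7/12)
= 125.7838 · e^0.026192 = 125.7838 × 1.026538 = ₹129.12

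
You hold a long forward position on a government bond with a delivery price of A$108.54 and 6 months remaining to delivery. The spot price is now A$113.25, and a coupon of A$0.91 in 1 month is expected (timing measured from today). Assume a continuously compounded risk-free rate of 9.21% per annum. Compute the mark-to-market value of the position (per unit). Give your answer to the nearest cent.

A$8.69

PV(remaining coupons) I = 0.91·e^(−0.0921·1/12) = 0.9030
Current forward F = (S − I)·e^(rT) = (113.25 − 0.9030)·e^(0.0921·6/12) = 112.3470 × 1.047127 = 117.6416
Value (long) = (F − K)·e^(−rT) = (117.6416 − 108.54) × 0.954994 = 8.6920
Value = A$8.69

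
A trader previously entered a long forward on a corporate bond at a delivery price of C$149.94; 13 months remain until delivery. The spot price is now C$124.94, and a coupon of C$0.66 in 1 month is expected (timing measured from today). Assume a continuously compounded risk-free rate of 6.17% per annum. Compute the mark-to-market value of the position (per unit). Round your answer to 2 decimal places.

PV(remaining coupons) I = 0.66·e^(−0.0617·1/12) = 0.6566
Current forward F = (S − I)·e^(rT) = (124.94 − 0.6566)·e^(0.0617·13/12) = 124.2834 × 1.069126 = 132.8746
Value (long) = (F − K)·e^(−rT) = (132.8746 − 149.94) × 0.935343 = -15.9620
Value = -C$15.96

-C$15.96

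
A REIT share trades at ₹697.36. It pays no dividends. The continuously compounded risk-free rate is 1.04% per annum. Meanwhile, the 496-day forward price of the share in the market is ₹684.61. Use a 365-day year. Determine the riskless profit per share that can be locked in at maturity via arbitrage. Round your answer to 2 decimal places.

₹22.68 per share

Fair forward: F* = S·e^(carry·T), with carry = r = 0.0104
F* = 697.36 · e^(0.0104 × 496/365) = 697.36 · e^0.014133 = 697.36 × 1.014233 = ₹707.2855
Market ₹684.61 < fair ₹707.2855: forward underpriced → reverse cash-and-carry (short spot, go long the forward).
At maturity, profit = |F_mkt − F*| = |684.61 − 707.2855| = ₹22.68 per share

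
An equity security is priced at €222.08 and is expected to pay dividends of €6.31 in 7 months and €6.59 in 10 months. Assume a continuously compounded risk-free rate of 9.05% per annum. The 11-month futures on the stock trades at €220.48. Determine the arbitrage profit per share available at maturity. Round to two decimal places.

PV(dividends) I = 6.31·e^(−0.0905·7/12) + 6.59·e^(−0.0905·10/12) = 12.0968
Fair futures F* = (S − I)·e^(rT) = (222.08 − 12.0968)·e^0.082958 = 209.9832 × 1.086496 = 228.1459
Market €220.48 < fair 228.1459: forward underpriced → reverse cash-and-carry (short the stock, invest proceeds at r, pay the dividends, go long the forward).
Profit at T = |F_mkt − F*| = |220.48 − 228.1459| = €7.67 per share

€7.67 per share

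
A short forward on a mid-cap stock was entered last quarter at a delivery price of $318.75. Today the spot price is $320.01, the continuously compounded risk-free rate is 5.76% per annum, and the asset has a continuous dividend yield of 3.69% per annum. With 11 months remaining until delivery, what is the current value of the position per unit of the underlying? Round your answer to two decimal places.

Current fair forward for the remaining 11 months: F = S·e^((r − q)·T), (r − q) = 0.0576 − 0.0369 = 0.0207
F = 320.01 · e^(0.0207 × 11/12) = 320.01 × 1.019156 = 326.1401
Value of long forward = (F − K)·e^(−rT) = (326.1401 − 318.75) · e^(−0.0576·11/12)
= 7.3901 × 0.948570 = 7.01
Short position value = −(long value) = -$7.01

-$7.01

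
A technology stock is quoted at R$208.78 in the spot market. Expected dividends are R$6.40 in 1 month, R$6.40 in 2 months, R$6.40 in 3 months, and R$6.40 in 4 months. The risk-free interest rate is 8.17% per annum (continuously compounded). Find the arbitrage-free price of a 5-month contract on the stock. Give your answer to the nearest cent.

PV(dividends) I = 6.40·e^(−0.0817·1/12) + 6.40·e^(−0.0817·2/12) + 6.40·e^(−0.0817·3/12) + 6.40·e^(−0.0817·4/12)
I = 6.3566 + 6.3134 + 6.2706 + 6.2281 = 25.1687
F = (S − I)·e^(rT) = (208.78 − 25.1687) · e^(0.0817·5/12)
= 183.6113 · e^0.034042 = 183.6113 × 1.034628 = R$189.97

R$189.97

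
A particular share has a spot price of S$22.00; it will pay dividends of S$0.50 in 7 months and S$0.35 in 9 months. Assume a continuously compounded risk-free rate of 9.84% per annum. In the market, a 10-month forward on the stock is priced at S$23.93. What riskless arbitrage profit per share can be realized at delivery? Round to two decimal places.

PV(dividends) I = 0.50·e^(−0.0984·7/12) + 0.35·e^(−0.0984·9/12) = 0.7972
Fair forward F* = (S − I)·e^(rT) = (22.00 − 0.7972)·e^0.082000 = 21.2028 × 1.085456 = 23.0147
Market S$23.93 > fair 23.0147: forward overpriced → cash-and-carry (borrow at r, buy the stock and collect the dividends, short the forward).
Profit at T = |F_mkt − F*| = |23.93 − 23.0147| = S$0.92 per share

S$0.92 per share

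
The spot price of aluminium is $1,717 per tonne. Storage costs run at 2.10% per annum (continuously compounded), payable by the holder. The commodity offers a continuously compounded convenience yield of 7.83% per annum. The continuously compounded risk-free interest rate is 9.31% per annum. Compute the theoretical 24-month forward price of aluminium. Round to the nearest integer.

Net carry = r + u − y = 0.0931 + 0.0210 − 0.0783 = 0.0358
F = S·e^((r+u−y)T) = 1717 · e^(0.0358 × 24/12) = 1717 · e^0.071600
= 1717 × 1.074226 = $1,844 per tonne

$1,844 per tonne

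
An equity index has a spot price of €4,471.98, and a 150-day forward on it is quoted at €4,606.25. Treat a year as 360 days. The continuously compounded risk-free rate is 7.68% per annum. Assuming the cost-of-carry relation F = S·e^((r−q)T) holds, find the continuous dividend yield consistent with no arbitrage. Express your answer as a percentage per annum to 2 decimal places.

From F = S·e^((r−q)T): (r − q) = ln(F/S)/T
ln(4606.25/4471.98) = ln(1.030025) = 0.029583
(r − q) = 0.029583 / (150/360) = 0.070999
q = r − ln(F/S)/T = 0.0768 − 0.070999 = 0.005801
q = 0.58%

0.58%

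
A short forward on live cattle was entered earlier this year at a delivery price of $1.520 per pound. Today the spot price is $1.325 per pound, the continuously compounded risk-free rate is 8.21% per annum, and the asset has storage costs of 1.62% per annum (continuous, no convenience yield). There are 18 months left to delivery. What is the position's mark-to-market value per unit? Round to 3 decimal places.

-$0.014 per pound

Current fair forward for the remaining 18 months: F = S·e^((r + u)·T), (r + u) = 0.0821 + 0.0162 = 0.0983
F = 1.325 · e^(0.0983 × 18/12) = 1.325 × 1.158875 = 1.5355
Value of long forward = (F − K)·e^(−rT) = (1.5355 − 1.520) · e^(−0.0821·18/12)
= 0.0155 × 0.884131 = 0.014
Short position value = −(long value) = -$0.014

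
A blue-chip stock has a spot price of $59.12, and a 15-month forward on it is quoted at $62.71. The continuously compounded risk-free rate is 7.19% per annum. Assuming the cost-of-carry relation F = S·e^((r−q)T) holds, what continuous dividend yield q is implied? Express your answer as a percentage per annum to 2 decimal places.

From F = S·e^((r−q)T): (r − q) = ln(F/S)/T
ln(62.71/59.12) = ln(1.060724) = 0.058952
(r − q) = 0.058952 / (15/12) = 0.047162
q = r − ln(F/S)/T = 0.0719 − 0.047162 = 0.024738
q = 2.47%

2.47%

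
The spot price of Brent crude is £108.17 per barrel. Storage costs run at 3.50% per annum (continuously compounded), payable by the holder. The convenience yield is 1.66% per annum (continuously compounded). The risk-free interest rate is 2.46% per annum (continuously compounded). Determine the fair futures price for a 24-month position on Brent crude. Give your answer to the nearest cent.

Net carry = r + u − y = 0.0246 + 0.0350 − 0.0166 = 0.0430
F = S·e^((r+u−y)T) = 108.17 · e^(0.0430 × 24/12) = 108.17 · e^0.086000
= 108.17 × 1.089806 = £117.88 per barrel

£117.88 per barrel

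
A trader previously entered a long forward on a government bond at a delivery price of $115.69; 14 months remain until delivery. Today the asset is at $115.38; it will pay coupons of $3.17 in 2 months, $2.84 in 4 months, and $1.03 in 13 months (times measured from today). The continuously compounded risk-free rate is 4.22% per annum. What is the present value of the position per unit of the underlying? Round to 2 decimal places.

PV(remaining coupons) I = 3.17·e^(−0.0422·2/12) + 2.84·e^(−0.0422·4/12) + 1.03·e^(−0.0422·13/12) = 6.9321
Current forward F = (S − I)·e^(rT) = (115.38 − 6.9321)·e^(0.0422·14/12) = 108.4479 × 1.050465 = 113.9207
Value (long) = (F − K)·e^(−rT) = (113.9207 − 115.69) × 0.951959 = -1.6843
Value = -$1.68

-$1.68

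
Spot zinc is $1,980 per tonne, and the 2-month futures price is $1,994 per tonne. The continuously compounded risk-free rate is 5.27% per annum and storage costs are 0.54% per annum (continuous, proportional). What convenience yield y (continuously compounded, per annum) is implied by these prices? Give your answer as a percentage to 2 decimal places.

1.58%

F = S·e^((r+u−y)T) ⇒ (r+u−y) = ln(F/S)/T
ln(1994/1980) = 0.007046; /T ⇒ 0.042276
y = r + u − ln(F/S)/T = 0.0527 + 0.0054 − 0.042276 = 0.015824
y = 1.58%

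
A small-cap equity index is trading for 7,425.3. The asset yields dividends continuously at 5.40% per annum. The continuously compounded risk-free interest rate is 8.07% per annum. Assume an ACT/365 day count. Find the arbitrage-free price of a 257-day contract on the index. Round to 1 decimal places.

7,566.2

F = S·e^((r − q)T) = 7425.3 · e^((0.0807 − 0.0540) × 257/365)
= 7425.3 · e^0.018800 = 7425.3 × 1.018978
F = 7,566.2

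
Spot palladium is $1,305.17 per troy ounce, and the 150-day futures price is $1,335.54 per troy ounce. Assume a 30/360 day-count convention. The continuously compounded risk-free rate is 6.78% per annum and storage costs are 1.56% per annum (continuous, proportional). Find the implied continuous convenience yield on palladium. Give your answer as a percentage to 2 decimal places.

F = S·e^((r+u−y)T) ⇒ (r+u−y) = ln(F/S)/T
ln(1335.54/1305.17) = 0.023002; /T ⇒ 0.055205
y = r + u − ln(F/S)/T = 0.0678 + 0.0156 − 0.055205 = 0.028195
y = 2.82%

2.82%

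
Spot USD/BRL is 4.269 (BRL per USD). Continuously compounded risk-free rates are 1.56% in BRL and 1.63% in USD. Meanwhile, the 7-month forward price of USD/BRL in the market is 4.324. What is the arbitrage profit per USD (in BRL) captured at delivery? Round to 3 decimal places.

0.057 per USD (in BRL)

Fair forward: F* = S·e^(carry·T), with carry = (r_BRL − r_USD) = 0.0156 − 0.0163 = -0.0007
F* = 4.269 · e^(-0.0007 × 7/12) = 4.269 · e^-0.000408 = 4.269 × 0.999592 = 4.2673
Market 4.324 > fair 4.2673: forward overpriced → cash-and-carry (buy spot, short the forward).
At maturity, profit = |F_mkt − F*| = |4.324 − 4.2673| = 0.057 per USD (in BRL)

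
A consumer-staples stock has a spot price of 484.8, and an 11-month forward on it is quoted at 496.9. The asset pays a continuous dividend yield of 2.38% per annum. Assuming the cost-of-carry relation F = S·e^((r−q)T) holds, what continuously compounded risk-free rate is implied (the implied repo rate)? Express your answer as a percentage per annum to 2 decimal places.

From F = S·e^((r−q)T): (r − q) = ln(F/S)/T
ln(496.9/484.8) = ln(1.024959) = 0.024653
(r − q) = 0.024653 / (11/12) = 0.026894
r = ln(F/S)/T + q = 0.026894 + 0.0238 = 0.050694
r = 5.07%

5.07%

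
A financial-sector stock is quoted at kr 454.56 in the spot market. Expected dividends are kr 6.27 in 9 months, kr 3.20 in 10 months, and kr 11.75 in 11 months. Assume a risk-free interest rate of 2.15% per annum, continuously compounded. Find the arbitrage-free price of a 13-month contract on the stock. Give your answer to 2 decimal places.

kr 443.95

PV(dividends) I = 6.27·e^(−0.0215·9/12) + 3.20·e^(−0.0215·10/12) + 11.75·e^(−0.0215·11/12)
I = 6.1697 + 3.1432 + 11.5207 = 20.8336
F = (S − I)·e^(rT) = (454.56 − 20.8336) · e^(0.0215·13/12)
= 433.7264 · e^0.023292 = 433.7264 × 1.023565 = kr 443.95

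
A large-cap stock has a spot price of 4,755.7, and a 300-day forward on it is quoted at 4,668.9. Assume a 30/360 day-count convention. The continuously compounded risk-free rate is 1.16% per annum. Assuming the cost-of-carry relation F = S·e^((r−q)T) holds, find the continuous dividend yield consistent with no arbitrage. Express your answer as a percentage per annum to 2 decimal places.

From F = S·e^((r−q)T): (r − q) = ln(F/S)/T
ln(4668.9/4755.7) = ln(0.981748) = -0.018421
(r − q) = -0.018421 / (300/360) = -0.022105
q = r − ln(F/S)/T = 0.0116 + 0.022105 = 0.033705
q = 3.37%

3.37%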